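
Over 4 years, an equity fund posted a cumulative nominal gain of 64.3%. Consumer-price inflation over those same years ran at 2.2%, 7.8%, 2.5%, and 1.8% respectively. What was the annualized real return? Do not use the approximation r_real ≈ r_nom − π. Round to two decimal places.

Cumulative inflation factor: 1.022 × 1.078 × 1.025 × 1.018 ≈ 1.14959.
Nominal growth factor: 1.64300. Real growth factor = 1.64300 / 1.14959 ≈ 1.42921.
Annualized: 1.42921^(1/4) − 1 ≈ 0.09339.

9.34%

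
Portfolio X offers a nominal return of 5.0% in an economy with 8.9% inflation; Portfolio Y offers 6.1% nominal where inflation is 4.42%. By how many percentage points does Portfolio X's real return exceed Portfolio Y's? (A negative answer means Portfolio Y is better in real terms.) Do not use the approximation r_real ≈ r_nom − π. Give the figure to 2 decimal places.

Portfolio X real return: 1.050/1.089 − 1 = -3.581%.
Portfolio Y real return: 1.061/1.0442 − 1 = 1.609%.
Difference: -3.581 − 1.609 = -5.190 pp.

-5.19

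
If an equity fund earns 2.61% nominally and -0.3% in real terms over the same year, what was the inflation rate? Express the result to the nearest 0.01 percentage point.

From (1+r_nom) = (1+r_real)(1+π), we get 1+π = (1 + 2.61%)/(1 − 0.3%) = 1.0261/0.997 ≈ 1.02919.
So π ≈ 2.9188%.

2.92%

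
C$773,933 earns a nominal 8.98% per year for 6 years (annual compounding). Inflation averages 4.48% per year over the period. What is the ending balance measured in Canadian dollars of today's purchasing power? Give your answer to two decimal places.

Nominal value at maturity: C$773,933 × (1 + 8.98%)^6 ≈ C$1,296,534.83.
Price-level factor over 6 years: (1 + 4.48%)^6 ≈ 1.3007654219.
Dividing the nominal maturity value by the price-level factor gives the value in today's money.

C$996,747.61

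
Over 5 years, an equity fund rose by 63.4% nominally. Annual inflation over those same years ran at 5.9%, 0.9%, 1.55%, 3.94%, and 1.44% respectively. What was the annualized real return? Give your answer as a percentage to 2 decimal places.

7.39%

Cumulative inflation factor: 1.059 × 1.009 × 1.0155 × 1.0394 × 1.0144 ≈ 1.14409.
Nominal growth factor: 1.63400. Real growth factor = 1.63400 / 1.14409 ≈ 1.42821.
Annualized: 1.42821^(1/5) − 1 ≈ 0.07389.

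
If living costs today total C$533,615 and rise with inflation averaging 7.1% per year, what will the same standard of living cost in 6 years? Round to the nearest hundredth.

C$805,313.27

Cumulative price-level factor: (1+7.1%)^6 ≈ 1.5091653487.
The nominal amount required is C$533,615 scaled up by that factor.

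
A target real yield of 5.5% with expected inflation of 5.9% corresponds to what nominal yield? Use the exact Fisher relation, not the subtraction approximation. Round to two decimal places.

11.72%

By the Fisher equation, 1 + r_nom = (1 + 5.5%)(1 + 5.9%) = 1.055 × 1.059 = 1.117245.
So r_nom = 11.7245%.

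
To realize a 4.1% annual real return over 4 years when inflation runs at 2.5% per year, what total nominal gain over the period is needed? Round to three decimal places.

29.628%

Required annual nominal rate: (1+4.1%)(1+2.5%) − 1 = 6.7025%.
Cumulative over 4 years: (1 + 0.067025)^4 − 1 ≈ 0.29628.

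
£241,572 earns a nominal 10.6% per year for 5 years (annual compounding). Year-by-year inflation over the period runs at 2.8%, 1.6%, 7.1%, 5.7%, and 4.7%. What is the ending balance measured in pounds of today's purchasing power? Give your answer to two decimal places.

£322,941.80

Nominal value at maturity: £241,572 × (1 + 10.6%)^5 ≈ £399,781.07.
Price-level factor over 5 years: 1.028 × 1.016 × 1.071 × 1.057 × 1.047 ≈ 1.2379353436.
The maturity value deflated by that factor is the answer in today's purchasing power.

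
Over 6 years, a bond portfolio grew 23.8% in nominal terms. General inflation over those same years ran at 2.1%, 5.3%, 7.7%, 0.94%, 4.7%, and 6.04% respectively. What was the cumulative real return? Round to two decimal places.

Cumulative inflation factor: 1.021 × 1.053 × 1.077 × 1.0094 × 1.047 × 1.0604 ≈ 1.29763.
Nominal growth factor: 1.23800. Real growth factor = 1.23800 / 1.29763 ≈ 0.95405.
Total real return ≈ -4.5950%.

-4.60%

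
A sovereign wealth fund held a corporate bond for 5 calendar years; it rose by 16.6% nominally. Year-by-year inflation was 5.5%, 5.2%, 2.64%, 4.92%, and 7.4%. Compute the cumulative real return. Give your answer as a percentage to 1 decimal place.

-9.2%

Cumulative inflation factor: 1.055 × 1.052 × 1.0264 × 1.0492 × 1.074 ≈ 1.28365.
Nominal growth factor: 1.16600. Real growth factor = 1.16600 / 1.28365 ≈ 0.90835.
Total real return ≈ -9.1654%.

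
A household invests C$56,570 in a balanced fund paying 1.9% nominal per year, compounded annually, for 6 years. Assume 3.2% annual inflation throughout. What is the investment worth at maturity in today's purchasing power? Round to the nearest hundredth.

Nominal value at maturity: C$56,570 × (1 + 1.9%)^6 ≈ C$63,333.18.
Price-level factor over 6 years: (1 + 3.2%)^6 ≈ 1.2080312910.
Dividing the nominal maturity value by the price-level factor gives the value in today's money.

C$52,426.77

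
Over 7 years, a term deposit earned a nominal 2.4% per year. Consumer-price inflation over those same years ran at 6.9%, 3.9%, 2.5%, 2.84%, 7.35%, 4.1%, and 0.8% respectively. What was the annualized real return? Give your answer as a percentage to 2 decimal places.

-1.57%

Cumulative inflation factor: 1.069 × 1.039 × 1.025 × 1.0284 × 1.0735 × 1.041 × 1.008 ≈ 1.31884.
Nominal growth factor: 1.18059. Real growth factor = 1.18059 / 1.31884 ≈ 0.89517.
Annualized: 0.89517^(1/7) − 1 ≈ -0.01570.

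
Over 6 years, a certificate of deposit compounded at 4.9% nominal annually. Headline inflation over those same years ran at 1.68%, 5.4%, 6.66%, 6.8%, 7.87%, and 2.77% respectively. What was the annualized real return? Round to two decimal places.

-0.26%

Cumulative inflation factor: 1.0168 × 1.054 × 1.0666 × 1.068 × 1.0787 × 1.0277 ≈ 1.35337.
Nominal growth factor: 1.33246. Real growth factor = 1.33246 / 1.35337 ≈ 0.98455.
Annualized: 0.98455^(1/6) − 1 ≈ -0.00259.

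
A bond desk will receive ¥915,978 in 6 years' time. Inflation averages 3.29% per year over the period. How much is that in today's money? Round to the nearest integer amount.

¥754,285

Price-level factor over 6 years: (1 + 3.29%)^6 ≈ 1.2143661825.
Purchasing power today: ¥915,978 divided by that factor.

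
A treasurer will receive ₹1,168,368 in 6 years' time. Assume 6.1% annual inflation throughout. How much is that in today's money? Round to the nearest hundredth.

₹819,006.50

Price-level factor over 6 years: (1 + 6.1%)^6 ≈ 1.4265674267.
Purchasing power today: ₹1,168,368 divided by that factor.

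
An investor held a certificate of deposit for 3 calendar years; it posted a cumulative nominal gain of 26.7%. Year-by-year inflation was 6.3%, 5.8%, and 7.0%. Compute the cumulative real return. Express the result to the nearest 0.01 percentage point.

Cumulative inflation factor: 1.063 × 1.058 × 1.070 ≈ 1.20338.
Nominal growth factor: 1.26700. Real growth factor = 1.26700 / 1.20338 ≈ 1.05287.
Total real return ≈ 5.2868%.

5.29%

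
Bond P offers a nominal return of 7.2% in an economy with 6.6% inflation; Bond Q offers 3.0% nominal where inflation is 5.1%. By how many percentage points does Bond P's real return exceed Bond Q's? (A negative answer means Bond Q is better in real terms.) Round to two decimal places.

Bond P real return: 1.072/1.066 − 1 = 0.563%.
Bond Q real return: 1.030/1.051 − 1 = -1.998%.
Difference: 0.563 − (-1.998) = 2.561 pp.

2.56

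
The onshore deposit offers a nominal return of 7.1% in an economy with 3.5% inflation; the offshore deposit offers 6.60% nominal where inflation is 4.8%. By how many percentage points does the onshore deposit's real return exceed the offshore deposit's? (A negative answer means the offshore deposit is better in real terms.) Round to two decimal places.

1.76

The onshore deposit real return: 1.071/1.035 − 1 = 3.478%.
The offshore deposit real return: 1.0660/1.048 − 1 = 1.718%.
Difference: 3.478 − 1.718 = 1.760 pp.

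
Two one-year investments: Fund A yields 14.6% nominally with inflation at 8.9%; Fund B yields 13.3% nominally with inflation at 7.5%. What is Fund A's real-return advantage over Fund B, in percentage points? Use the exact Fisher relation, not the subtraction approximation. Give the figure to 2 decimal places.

-0.16

Fund A real return: 1.146/1.089 − 1 = 5.234%.
Fund B real return: 1.133/1.075 − 1 = 5.395%.
Difference: 5.234 − 5.395 = -0.161 pp.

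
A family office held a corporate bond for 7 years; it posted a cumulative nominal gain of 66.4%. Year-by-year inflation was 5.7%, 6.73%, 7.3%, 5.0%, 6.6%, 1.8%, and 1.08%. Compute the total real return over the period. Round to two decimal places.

19.35%

Cumulative inflation factor: 1.057 × 1.0673 × 1.073 × 1.050 × 1.066 × 1.018 × 1.0108 ≈ 1.39419.
Nominal growth factor: 1.66400. Real growth factor = 1.66400 / 1.39419 ≈ 1.19353.
Total real return ≈ 19.3528%.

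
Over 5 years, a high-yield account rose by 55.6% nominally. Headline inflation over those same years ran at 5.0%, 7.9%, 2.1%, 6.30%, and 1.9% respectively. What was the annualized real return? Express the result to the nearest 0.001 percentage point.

Cumulative inflation factor: 1.050 × 1.079 × 1.021 × 1.0630 × 1.019 ≈ 1.25298.
Nominal growth factor: 1.55600. Real growth factor = 1.55600 / 1.25298 ≈ 1.24184.
Annualized: 1.24184^(1/5) − 1 ≈ 0.04427.

4.427%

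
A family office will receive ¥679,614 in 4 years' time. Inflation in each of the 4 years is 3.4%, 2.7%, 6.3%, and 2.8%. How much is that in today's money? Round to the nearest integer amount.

¥585,659

Price-level factor over 4 years: 1.034 × 1.027 × 1.063 × 1.028 ≈ 1.1604257614.
Purchasing power today: ¥679,614 divided by that factor.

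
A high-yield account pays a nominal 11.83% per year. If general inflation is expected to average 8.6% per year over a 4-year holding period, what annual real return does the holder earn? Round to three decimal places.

2.974%

With constant rates the annual real return is the same each year: (1+11.83%)/(1+8.6%) − 1 = 0.02974.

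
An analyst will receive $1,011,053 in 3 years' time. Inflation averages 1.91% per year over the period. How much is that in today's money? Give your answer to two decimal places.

Price-level factor over 3 years: (1 + 1.91%)^3 ≈ 1.0584013979.
Purchasing power today: $1,011,053 divided by that factor.

$955,264.23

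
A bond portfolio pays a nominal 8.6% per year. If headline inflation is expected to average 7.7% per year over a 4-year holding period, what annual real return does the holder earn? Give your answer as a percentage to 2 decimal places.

0.84%

With constant rates the annual real return is the same each year: (1+8.6%)/(1+7.7%) − 1 = 0.00836.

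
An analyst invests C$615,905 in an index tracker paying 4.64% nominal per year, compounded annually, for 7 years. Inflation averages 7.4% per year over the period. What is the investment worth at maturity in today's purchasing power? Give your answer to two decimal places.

C$513,296.00

Nominal value at maturity: C$615,905 × (1 + 4.64%)^7 ≈ C$846,053.54.
Price-level factor over 7 years: (1 + 7.4%)^7 ≈ 1.6482761309.
The maturity value deflated by that factor is the answer in today's purchasing power.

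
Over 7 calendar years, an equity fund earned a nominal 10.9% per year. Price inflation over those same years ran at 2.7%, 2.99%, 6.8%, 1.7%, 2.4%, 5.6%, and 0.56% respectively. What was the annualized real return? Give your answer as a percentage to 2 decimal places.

7.43%

Cumulative inflation factor: 1.027 × 1.0299 × 1.068 × 1.017 × 1.024 × 1.056 × 1.0056 ≈ 1.24924.
Nominal growth factor: 2.06310. Real growth factor = 2.06310 / 1.24924 ≈ 1.65148.
Annualized: 1.65148^(1/7) − 1 ≈ 0.07430.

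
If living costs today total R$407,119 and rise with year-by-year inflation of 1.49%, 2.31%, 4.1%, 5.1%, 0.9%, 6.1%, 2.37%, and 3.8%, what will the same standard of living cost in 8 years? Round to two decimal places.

Cumulative price-level factor: 1.0149 × 1.0231 × 1.041 × 1.051 × 1.009 × 1.061 × 1.0237 × 1.038 ≈ 1.2923239401.
Multiplying R$407,119 by the price-level factor gives the future nominal sum.

R$526,129.63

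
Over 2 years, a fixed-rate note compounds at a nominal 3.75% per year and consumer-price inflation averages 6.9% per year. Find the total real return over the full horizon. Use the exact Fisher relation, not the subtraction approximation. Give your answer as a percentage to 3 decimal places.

-5.807%

The annual real rate is (1+3.75%)/(1+6.9%) − 1 = -2.9467%.
Compounded over 2 years: (1 + -0.029467)^2 − 1 ≈ -0.05807.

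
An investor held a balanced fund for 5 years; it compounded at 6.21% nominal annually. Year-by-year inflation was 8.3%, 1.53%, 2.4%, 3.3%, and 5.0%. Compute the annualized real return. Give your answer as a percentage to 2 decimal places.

2.05%

Cumulative inflation factor: 1.083 × 1.0153 × 1.024 × 1.033 × 1.050 ≈ 1.22127.
Nominal growth factor: 1.35153. Real growth factor = 1.35153 / 1.22127 ≈ 1.10666.
Annualized: 1.10666^(1/5) − 1 ≈ 0.02048.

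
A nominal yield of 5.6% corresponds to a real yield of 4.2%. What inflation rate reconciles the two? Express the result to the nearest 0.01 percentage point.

From (1+r_nom) = (1+r_real)(1+π), we get 1+π = (1 + 5.6%)/(1 + 4.2%) = 1.056/1.042 ≈ 1.01344.
So π ≈ 1.3436%.

1.34%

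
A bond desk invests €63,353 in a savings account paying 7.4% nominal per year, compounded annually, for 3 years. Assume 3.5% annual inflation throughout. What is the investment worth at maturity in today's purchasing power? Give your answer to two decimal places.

€70,787.89

Nominal value at maturity: €63,353 × (1 + 7.4%)^3 ≈ €78,483.80.
Price-level factor over 3 years: (1 + 3.5%)^3 = 1.108717875.
Dividing the nominal maturity value by the price-level factor gives the value in today's money.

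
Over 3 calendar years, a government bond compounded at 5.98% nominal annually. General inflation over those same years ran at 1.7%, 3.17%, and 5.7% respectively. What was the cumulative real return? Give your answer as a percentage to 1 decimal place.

7.3%

Cumulative inflation factor: 1.017 × 1.0317 × 1.057 ≈ 1.10905.
Nominal growth factor: 1.19034. Real growth factor = 1.19034 / 1.10905 ≈ 1.07330.
Total real return ≈ 7.3303%.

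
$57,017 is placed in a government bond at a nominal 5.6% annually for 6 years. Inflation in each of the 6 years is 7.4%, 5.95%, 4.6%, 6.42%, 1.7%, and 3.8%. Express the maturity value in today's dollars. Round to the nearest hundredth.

$59,130.20

Nominal value at maturity: $57,017 × (1 + 5.6%)^6 ≈ $79,065.65.
Price-level factor over 6 years: 1.074 × 1.0595 × 1.046 × 1.0642 × 1.017 × 1.038 ≈ 1.3371449485.
Dividing the nominal maturity value by the price-level factor gives the value in today's money.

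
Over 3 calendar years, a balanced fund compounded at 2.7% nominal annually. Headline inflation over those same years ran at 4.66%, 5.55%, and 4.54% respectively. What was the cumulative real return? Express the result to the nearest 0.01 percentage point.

-6.20%

Cumulative inflation factor: 1.0466 × 1.0555 × 1.0454 ≈ 1.15484.
Nominal growth factor: 1.08321. Real growth factor = 1.08321 / 1.15484 ≈ 0.93797.
Total real return ≈ -6.2028%.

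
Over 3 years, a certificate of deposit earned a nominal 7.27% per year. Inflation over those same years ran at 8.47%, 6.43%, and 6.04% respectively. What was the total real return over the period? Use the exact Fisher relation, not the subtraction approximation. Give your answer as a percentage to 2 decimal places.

Cumulative inflation factor: 1.0847 × 1.0643 × 1.0604 ≈ 1.22417.
Nominal growth factor: 1.23434. Real growth factor = 1.23434 / 1.22417 ≈ 1.00830.
Total real return ≈ 0.8304%.

0.83%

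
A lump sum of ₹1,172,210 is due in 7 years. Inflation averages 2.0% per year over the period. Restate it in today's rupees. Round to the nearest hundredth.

Price-level factor over 7 years: (1 + 2.0%)^7 ≈ 1.1486856676.
Purchasing power today: ₹1,172,210 divided by that factor.

₹1,020,479.35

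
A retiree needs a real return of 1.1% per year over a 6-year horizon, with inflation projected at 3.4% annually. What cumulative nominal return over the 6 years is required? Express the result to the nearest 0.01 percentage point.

Required annual nominal rate: (1+1.1%)(1+3.4%) − 1 = 4.5374%.
Cumulative over 6 years: (1 + 0.045374)^6 − 1 ≈ 0.30506.

30.51%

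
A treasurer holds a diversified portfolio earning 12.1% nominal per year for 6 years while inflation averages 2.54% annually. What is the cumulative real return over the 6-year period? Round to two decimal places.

70.72%

The annual real rate is (1+12.1%)/(1+2.54%) − 1 = 9.3232%.
Compounded over 6 years: (1 + 0.093232)^6 − 1 ≈ 0.70716.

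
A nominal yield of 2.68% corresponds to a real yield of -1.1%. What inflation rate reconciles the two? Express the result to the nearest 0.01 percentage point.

From (1+r_nom) = (1+r_real)(1+π), we get 1+π = (1 + 2.68%)/(1 − 1.1%) = 1.0268/0.989 ≈ 1.03822.
So π ≈ 3.8220%.

3.82%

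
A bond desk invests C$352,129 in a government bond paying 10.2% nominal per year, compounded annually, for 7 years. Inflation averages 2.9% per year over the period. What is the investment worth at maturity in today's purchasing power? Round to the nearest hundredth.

Nominal value at maturity: C$352,129 × (1 + 10.2%)^7 ≈ C$694,981.04.
Price-level factor over 7 years: (1 + 2.9%)^7 ≈ 1.2215398048.
The maturity value deflated by that factor is the answer in today's purchasing power.

C$568,938.51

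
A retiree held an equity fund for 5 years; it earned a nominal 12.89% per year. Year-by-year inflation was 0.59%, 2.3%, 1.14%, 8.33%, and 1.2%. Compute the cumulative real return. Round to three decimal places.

Cumulative inflation factor: 1.0059 × 1.023 × 1.0114 × 1.0833 × 1.012 ≈ 1.14099.
Nominal growth factor: 1.83349. Real growth factor = 1.83349 / 1.14099 ≈ 1.60692.
Total real return ≈ 60.6922%.

60.692%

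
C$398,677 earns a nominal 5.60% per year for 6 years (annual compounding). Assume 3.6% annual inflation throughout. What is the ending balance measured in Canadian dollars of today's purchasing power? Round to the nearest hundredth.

Nominal value at maturity: C$398,677 × (1 + 5.60%)^6 ≈ C$552,846.66.
Price-level factor over 6 years: (1 + 3.6%)^6 ≈ 1.2363986792.
Dividing the nominal maturity value by the price-level factor gives the value in today's money.

C$447,142.71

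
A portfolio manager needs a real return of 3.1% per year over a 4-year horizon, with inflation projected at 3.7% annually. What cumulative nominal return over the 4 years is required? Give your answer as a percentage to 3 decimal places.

30.662%

Required annual nominal rate: (1+3.1%)(1+3.7%) − 1 = 6.9147%.
Cumulative over 4 years: (1 + 0.069147)^4 − 1 ≈ 0.30662.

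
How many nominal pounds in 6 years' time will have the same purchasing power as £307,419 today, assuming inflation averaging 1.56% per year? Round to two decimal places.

Cumulative price-level factor: (1+1.56%)^6 ≈ 1.0973272222.
Multiplying £307,419 by the price-level factor gives the future nominal sum.

£337,339.24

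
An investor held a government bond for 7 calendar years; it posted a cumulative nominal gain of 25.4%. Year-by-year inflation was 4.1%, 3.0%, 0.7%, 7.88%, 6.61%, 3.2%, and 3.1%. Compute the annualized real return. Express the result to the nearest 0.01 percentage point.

Cumulative inflation factor: 1.041 × 1.030 × 1.007 × 1.0788 × 1.0661 × 1.032 × 1.031 ≈ 1.32128.
Nominal growth factor: 1.25400. Real growth factor = 1.25400 / 1.32128 ≈ 0.94908.
Annualized: 0.94908^(1/7) − 1 ≈ -0.00744.

-0.74%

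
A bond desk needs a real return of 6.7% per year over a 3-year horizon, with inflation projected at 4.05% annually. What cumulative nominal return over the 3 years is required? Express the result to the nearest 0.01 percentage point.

Required annual nominal rate: (1+6.7%)(1+4.05%) − 1 = 11.02135%.
Cumulative over 3 years: (1 + 0.1102135)^3 − 1 ≈ 0.36842.

36.84%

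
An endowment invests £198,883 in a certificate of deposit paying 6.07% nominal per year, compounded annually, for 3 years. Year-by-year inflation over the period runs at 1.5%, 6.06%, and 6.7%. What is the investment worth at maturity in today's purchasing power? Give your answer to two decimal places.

£206,629.96

Nominal value at maturity: £198,883 × (1 + 6.07%)^3 ≈ £237,342.42.
Price-level factor over 3 years: 1.015 × 1.0606 × 1.067 = 1.148635103.
Dividing the nominal maturity value by the price-level factor gives the value in today's money.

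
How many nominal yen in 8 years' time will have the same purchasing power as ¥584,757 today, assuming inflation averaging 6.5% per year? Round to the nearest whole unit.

¥967,770

Cumulative price-level factor: (1+6.5%)^8 ≈ 1.6549956713.
Multiplying ¥584,757 by the price-level factor gives the future nominal sum.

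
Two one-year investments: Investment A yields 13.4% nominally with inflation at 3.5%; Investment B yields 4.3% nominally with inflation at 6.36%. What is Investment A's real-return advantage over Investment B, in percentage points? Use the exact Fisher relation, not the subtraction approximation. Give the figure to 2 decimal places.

Investment A real return: 1.134/1.035 − 1 = 9.565%.
Investment B real return: 1.043/1.0636 − 1 = -1.937%.
Difference: 9.565 − (-1.937) = 11.502 pp.

11.50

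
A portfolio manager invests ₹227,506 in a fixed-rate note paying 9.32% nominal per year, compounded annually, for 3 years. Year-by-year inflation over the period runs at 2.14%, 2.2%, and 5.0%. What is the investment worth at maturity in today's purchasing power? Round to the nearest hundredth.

Nominal value at maturity: ₹227,506 × (1 + 9.32%)^3 ≈ ₹297,229.37.
Price-level factor over 3 years: 1.0214 × 1.022 × 1.050 = 1.09606434.
Dividing the nominal maturity value by the price-level factor gives the value in today's money.

₹271,178.76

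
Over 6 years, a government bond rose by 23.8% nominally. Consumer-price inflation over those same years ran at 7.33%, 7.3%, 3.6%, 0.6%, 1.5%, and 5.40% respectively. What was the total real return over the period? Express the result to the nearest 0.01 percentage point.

Cumulative inflation factor: 1.0733 × 1.073 × 1.036 × 1.006 × 1.015 × 1.0540 ≈ 1.28406.
Nominal growth factor: 1.23800. Real growth factor = 1.23800 / 1.28406 ≈ 0.96413.
Total real return ≈ -3.5870%.

-3.59%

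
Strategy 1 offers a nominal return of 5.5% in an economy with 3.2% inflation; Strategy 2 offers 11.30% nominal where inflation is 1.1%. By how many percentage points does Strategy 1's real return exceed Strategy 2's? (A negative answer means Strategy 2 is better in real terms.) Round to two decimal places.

-7.86

Strategy 1 real return: 1.055/1.032 − 1 = 2.229%.
Strategy 2 real return: 1.1130/1.011 − 1 = 10.089%.
Difference: 2.229 − 10.089 = -7.860 pp.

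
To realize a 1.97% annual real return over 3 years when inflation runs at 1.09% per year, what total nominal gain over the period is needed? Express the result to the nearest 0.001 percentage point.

Required annual nominal rate: (1+1.97%)(1+1.09%) − 1 = 3.081473%.
Cumulative over 3 years: (1 + 0.03081473)^3 − 1 ≈ 0.09532.

9.532%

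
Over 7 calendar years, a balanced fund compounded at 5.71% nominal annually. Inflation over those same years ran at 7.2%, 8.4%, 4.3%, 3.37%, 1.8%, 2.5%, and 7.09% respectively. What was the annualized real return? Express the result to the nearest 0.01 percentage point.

0.75%

Cumulative inflation factor: 1.072 × 1.084 × 1.043 × 1.0337 × 1.018 × 1.025 × 1.0709 ≈ 1.39999.
Nominal growth factor: 1.47507. Real growth factor = 1.47507 / 1.39999 ≈ 1.05363.
Annualized: 1.05363^(1/7) − 1 ≈ 0.00749.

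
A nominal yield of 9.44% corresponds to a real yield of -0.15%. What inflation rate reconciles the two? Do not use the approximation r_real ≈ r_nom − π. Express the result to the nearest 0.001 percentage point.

9.604%

From (1+r_nom) = (1+r_real)(1+π), we get 1+π = (1 + 9.44%)/(1 − 0.15%) = 1.0944/0.9985 ≈ 1.09604.
So π ≈ 9.6044%.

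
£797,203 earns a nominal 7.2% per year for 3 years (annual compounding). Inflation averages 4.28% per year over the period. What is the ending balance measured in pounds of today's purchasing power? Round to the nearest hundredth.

Nominal value at maturity: £797,203 × (1 + 7.2%)^3 ≈ £982,094.50.
Price-level factor over 3 years: (1 + 4.28%)^3 ≈ 1.1339739228.
Dividing the nominal maturity value by the price-level factor gives the value in today's money.

£866,064.45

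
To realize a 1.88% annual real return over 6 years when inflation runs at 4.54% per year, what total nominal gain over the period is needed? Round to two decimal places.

Required annual nominal rate: (1+1.88%)(1+4.54%) − 1 = 6.505352%.
Cumulative over 6 years: (1 + 0.06505352)^6 − 1 ≈ 0.45958.

45.96%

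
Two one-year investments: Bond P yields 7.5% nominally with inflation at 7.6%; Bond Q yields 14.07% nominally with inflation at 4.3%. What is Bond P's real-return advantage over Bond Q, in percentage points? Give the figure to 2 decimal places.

-9.46

Bond P real return: 1.075/1.076 − 1 = -0.093%.
Bond Q real return: 1.1407/1.043 − 1 = 9.367%.
Difference: -0.093 − 9.367 = -9.460 pp.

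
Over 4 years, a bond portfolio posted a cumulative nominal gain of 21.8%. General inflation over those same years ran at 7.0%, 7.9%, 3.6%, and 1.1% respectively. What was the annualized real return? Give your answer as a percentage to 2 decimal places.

0.18%

Cumulative inflation factor: 1.070 × 1.079 × 1.036 × 1.011 ≈ 1.20925.
Nominal growth factor: 1.21800. Real growth factor = 1.21800 / 1.20925 ≈ 1.00724.
Annualized: 1.00724^(1/4) − 1 ≈ 0.00180.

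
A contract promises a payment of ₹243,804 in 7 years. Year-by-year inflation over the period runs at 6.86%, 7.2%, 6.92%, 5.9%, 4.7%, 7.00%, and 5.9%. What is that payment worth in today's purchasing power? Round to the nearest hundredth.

Price-level factor over 7 years: 1.0686 × 1.072 × 1.0692 × 1.059 × 1.047 × 1.0700 × 1.059 ≈ 1.5388322692.
Purchasing power today: ₹243,804 divided by that factor.

₹158,434.42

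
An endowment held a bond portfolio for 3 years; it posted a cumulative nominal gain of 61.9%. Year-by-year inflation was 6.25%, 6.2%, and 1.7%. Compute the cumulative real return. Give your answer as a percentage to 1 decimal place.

41.1%

Cumulative inflation factor: 1.0625 × 1.062 × 1.017 ≈ 1.14756.
Nominal growth factor: 1.61900. Real growth factor = 1.61900 / 1.14756 ≈ 1.41082.
Total real return ≈ 41.0823%.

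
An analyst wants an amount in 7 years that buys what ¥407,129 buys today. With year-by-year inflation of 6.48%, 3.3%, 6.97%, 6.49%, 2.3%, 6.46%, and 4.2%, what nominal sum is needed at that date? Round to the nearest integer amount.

Cumulative price-level factor: 1.0648 × 1.033 × 1.0697 × 1.0649 × 1.023 × 1.0646 × 1.042 ≈ 1.4218998269.
Multiplying ¥407,129 by the price-level factor gives the future nominal sum.

¥578,897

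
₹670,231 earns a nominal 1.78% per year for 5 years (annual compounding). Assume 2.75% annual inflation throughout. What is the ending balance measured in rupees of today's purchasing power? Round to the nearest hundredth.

Nominal value at maturity: ₹670,231 × (1 + 1.78%)^5 ≈ ₹732,043.26.
Price-level factor over 5 years: (1 + 2.75%)^5 ≈ 1.1452733440.
The maturity value deflated by that factor is the answer in today's purchasing power.

₹639,186.50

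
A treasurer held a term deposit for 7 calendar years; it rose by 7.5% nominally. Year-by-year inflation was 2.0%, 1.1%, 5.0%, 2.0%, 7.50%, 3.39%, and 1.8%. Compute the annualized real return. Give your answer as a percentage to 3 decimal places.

-2.127%

Cumulative inflation factor: 1.020 × 1.011 × 1.050 × 1.020 × 1.0750 × 1.0339 × 1.018 ≈ 1.24961.
Nominal growth factor: 1.07500. Real growth factor = 1.07500 / 1.24961 ≈ 0.86027.
Annualized: 0.86027^(1/7) − 1 ≈ -0.02127.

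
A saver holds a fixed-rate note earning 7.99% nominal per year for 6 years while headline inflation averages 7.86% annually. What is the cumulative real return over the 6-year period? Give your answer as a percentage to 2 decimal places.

0.73%

The annual real rate is (1+7.99%)/(1+7.86%) − 1 = 0.1205%.
Compounded over 6 years: (1 + 0.001205)^6 − 1 ≈ 0.00725.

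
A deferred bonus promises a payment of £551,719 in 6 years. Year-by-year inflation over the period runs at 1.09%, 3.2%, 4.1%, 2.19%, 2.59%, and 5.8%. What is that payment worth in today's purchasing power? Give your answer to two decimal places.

Price-level factor over 6 years: 1.0109 × 1.032 × 1.041 × 1.0219 × 1.0259 × 1.058 ≈ 1.2045857466.
Purchasing power today: £551,719 divided by that factor.

£458,015.55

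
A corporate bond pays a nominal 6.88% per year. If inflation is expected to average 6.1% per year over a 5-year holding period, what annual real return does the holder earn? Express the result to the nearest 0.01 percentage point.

With constant rates the annual real return is the same each year: (1+6.88%)/(1+6.1%) − 1 = 0.00735.

0.74%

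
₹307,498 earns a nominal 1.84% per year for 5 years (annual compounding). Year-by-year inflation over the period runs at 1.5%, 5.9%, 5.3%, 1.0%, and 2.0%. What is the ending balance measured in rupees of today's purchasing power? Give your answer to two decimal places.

₹288,883.23

Nominal value at maturity: ₹307,498 × (1 + 1.84%)^5 ≈ ₹336,848.21.
Price-level factor over 5 years: 1.015 × 1.059 × 1.053 × 1.010 × 1.020 ≈ 1.1660358929.
The maturity value deflated by that factor is the answer in today's purchasing power.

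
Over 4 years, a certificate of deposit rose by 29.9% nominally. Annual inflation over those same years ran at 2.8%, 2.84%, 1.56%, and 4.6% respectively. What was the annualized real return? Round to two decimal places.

Cumulative inflation factor: 1.028 × 1.0284 × 1.0156 × 1.046 ≈ 1.12308.
Nominal growth factor: 1.29900. Real growth factor = 1.29900 / 1.12308 ≈ 1.15664.
Annualized: 1.15664^(1/4) − 1 ≈ 0.03705.

3.71%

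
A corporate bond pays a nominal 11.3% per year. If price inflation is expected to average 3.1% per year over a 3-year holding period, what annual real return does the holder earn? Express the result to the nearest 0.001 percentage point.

With constant rates the annual real return is the same each year: (1+11.3%)/(1+3.1%) − 1 = 0.07953.

7.953%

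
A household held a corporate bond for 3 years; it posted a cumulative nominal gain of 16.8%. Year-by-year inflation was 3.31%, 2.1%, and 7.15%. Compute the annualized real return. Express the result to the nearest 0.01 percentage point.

1.10%

Cumulative inflation factor: 1.0331 × 1.021 × 1.0715 ≈ 1.13021.
Nominal growth factor: 1.16800. Real growth factor = 1.16800 / 1.13021 ≈ 1.03343.
Annualized: 1.03343^(1/3) − 1 ≈ 0.01102.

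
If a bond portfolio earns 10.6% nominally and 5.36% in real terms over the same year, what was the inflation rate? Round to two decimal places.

4.97%

From (1+r_nom) = (1+r_real)(1+π), we get 1+π = (1 + 10.6%)/(1 + 5.36%) = 1.106/1.0536 ≈ 1.04973.
So π ≈ 4.9734%.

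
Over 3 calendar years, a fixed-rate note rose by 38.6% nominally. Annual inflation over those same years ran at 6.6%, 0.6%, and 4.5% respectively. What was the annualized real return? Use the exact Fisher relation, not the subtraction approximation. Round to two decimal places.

Cumulative inflation factor: 1.066 × 1.006 × 1.045 ≈ 1.12065.
Nominal growth factor: 1.38600. Real growth factor = 1.38600 / 1.12065 ≈ 1.23678.
Annualized: 1.23678^(1/3) − 1 ≈ 0.07341.

7.34%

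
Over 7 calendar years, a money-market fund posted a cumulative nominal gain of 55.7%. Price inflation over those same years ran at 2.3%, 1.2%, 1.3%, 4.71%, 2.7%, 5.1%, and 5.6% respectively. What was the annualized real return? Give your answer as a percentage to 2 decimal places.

Cumulative inflation factor: 1.023 × 1.012 × 1.013 × 1.0471 × 1.027 × 1.051 × 1.056 ≈ 1.25167.
Nominal growth factor: 1.55700. Real growth factor = 1.55700 / 1.25167 ≈ 1.24394.
Annualized: 1.24394^(1/7) − 1 ≈ 0.03167.

3.17%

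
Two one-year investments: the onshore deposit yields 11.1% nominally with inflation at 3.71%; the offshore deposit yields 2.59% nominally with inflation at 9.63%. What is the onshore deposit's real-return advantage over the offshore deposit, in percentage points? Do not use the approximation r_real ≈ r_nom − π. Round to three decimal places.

The onshore deposit real return: 1.111/1.0371 − 1 = 7.1256%.
The offshore deposit real return: 1.0259/1.0963 − 1 = -6.4216%.
Difference: 7.1256 − (-6.4216) = 13.5472 pp.

13.547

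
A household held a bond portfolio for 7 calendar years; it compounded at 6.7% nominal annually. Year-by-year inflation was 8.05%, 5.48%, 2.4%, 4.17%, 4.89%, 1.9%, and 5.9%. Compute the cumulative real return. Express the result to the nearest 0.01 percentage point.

14.42%

Cumulative inflation factor: 1.0805 × 1.0548 × 1.024 × 1.0417 × 1.0489 × 1.019 × 1.059 ≈ 1.37607.
Nominal growth factor: 1.57453. Real growth factor = 1.57453 / 1.37607 ≈ 1.14422.
Total real return ≈ 14.4219%.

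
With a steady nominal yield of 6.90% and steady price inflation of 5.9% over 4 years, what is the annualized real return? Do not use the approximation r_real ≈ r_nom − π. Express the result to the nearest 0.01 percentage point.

0.94%

With constant rates the annual real return is the same each year: (1+6.90%)/(1+5.9%) − 1 = 0.00944.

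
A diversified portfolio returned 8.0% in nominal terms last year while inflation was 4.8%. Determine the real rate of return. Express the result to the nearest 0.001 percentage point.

Real return via the Fisher equation: (1 + 8.0%)/(1 + 4.8%) − 1 = 1.080/1.048 − 1 ≈ 0.03053.

3.053%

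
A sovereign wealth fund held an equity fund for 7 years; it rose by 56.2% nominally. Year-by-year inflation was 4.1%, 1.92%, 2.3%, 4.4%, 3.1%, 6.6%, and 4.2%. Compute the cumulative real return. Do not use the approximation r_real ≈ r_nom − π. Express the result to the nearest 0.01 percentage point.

Cumulative inflation factor: 1.041 × 1.0192 × 1.023 × 1.044 × 1.031 × 1.066 × 1.042 ≈ 1.29769.
Nominal growth factor: 1.56200. Real growth factor = 1.56200 / 1.29769 ≈ 1.20368.
Total real return ≈ 20.3680%.

20.37%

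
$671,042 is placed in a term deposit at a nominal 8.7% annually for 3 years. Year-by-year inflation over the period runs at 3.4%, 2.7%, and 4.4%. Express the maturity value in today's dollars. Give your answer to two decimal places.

Nominal value at maturity: $671,042 × (1 + 8.7%)^3 ≈ $861,863.20.
Price-level factor over 3 years: 1.034 × 1.027 × 1.044 = 1.108642392.
The maturity value deflated by that factor is the answer in today's purchasing power.

$777,404.15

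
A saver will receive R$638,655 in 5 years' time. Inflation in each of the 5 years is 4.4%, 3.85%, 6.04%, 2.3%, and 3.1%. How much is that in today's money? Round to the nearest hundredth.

Price-level factor over 5 years: 1.044 × 1.0385 × 1.0604 × 1.023 × 1.031 ≈ 1.2125817221.
Purchasing power today: R$638,655 divided by that factor.

R$526,690.27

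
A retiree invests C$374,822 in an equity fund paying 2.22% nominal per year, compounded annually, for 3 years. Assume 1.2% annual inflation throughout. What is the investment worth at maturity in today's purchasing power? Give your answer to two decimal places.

C$386,270.17

Nominal value at maturity: C$374,822 × (1 + 2.22%)^3 ≈ C$400,343.43.
Price-level factor over 3 years: (1 + 1.2%)^3 = 1.036433728.
Dividing the nominal maturity value by the price-level factor gives the value in today's money.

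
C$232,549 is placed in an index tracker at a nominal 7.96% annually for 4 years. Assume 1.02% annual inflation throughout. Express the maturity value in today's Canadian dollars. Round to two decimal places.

Nominal value at maturity: C$232,549 × (1 + 7.96%)^4 ≈ C$315,911.90.
Price-level factor over 4 years: (1 + 1.02%)^4 ≈ 1.0414284957.
Dividing the nominal maturity value by the price-level factor gives the value in today's money.

C$303,344.78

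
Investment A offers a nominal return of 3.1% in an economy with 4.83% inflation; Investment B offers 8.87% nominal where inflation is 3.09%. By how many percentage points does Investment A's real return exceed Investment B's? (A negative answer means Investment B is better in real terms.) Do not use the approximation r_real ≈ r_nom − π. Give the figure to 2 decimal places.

-7.26

Investment A real return: 1.031/1.0483 − 1 = -1.650%.
Investment B real return: 1.0887/1.0309 − 1 = 5.607%.
Difference: -1.650 − 5.607 = -7.257 pp.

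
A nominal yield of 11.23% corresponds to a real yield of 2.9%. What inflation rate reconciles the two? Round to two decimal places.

From (1+r_nom) = (1+r_real)(1+π), we get 1+π = (1 + 11.23%)/(1 + 2.9%) = 1.1123/1.029 ≈ 1.08095.
So π ≈ 8.0952%.

8.10%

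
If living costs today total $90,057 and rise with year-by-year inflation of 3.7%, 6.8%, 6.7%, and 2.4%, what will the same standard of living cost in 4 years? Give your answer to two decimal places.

$108,976.25

Cumulative price-level factor: 1.037 × 1.068 × 1.067 × 1.024 ≈ 1.2100808417.
Multiplying $90,057 by the price-level factor gives the future nominal sum.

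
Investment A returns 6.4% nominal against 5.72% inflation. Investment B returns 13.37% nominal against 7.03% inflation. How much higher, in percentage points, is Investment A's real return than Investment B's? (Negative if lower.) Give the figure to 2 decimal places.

Investment A real return: 1.064/1.0572 − 1 = 0.643%.
Investment B real return: 1.1337/1.0703 − 1 = 5.924%.
Difference: 0.643 − 5.924 = -5.281 pp.

-5.28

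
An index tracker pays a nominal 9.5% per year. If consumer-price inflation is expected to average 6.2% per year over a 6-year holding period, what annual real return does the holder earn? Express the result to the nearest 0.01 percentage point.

With constant rates the annual real return is the same each year: (1+9.5%)/(1+6.2%) − 1 = 0.03107.

3.11%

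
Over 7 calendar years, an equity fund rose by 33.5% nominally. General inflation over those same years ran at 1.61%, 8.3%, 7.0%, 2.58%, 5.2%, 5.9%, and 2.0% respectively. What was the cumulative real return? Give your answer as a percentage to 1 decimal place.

-2.7%

Cumulative inflation factor: 1.0161 × 1.083 × 1.070 × 1.0258 × 1.052 × 1.059 × 1.020 ≈ 1.37253.
Nominal growth factor: 1.33500. Real growth factor = 1.33500 / 1.37253 ≈ 0.97265.
Total real return ≈ -2.7347%.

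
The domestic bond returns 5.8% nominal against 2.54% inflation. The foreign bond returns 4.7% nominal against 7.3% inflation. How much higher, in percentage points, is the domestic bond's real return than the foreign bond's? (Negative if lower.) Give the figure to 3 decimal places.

5.602

The domestic bond real return: 1.058/1.0254 − 1 = 3.1792%.
The foreign bond real return: 1.047/1.073 − 1 = -2.4231%.
Difference: 3.1792 − (-2.4231) = 5.6023 pp.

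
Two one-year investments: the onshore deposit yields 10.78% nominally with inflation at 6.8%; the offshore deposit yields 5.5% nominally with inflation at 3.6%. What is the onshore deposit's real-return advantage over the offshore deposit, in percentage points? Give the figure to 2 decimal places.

1.89

The onshore deposit real return: 1.1078/1.068 − 1 = 3.727%.
The offshore deposit real return: 1.055/1.036 − 1 = 1.834%.
Difference: 3.727 − 1.834 = 1.893 pp.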